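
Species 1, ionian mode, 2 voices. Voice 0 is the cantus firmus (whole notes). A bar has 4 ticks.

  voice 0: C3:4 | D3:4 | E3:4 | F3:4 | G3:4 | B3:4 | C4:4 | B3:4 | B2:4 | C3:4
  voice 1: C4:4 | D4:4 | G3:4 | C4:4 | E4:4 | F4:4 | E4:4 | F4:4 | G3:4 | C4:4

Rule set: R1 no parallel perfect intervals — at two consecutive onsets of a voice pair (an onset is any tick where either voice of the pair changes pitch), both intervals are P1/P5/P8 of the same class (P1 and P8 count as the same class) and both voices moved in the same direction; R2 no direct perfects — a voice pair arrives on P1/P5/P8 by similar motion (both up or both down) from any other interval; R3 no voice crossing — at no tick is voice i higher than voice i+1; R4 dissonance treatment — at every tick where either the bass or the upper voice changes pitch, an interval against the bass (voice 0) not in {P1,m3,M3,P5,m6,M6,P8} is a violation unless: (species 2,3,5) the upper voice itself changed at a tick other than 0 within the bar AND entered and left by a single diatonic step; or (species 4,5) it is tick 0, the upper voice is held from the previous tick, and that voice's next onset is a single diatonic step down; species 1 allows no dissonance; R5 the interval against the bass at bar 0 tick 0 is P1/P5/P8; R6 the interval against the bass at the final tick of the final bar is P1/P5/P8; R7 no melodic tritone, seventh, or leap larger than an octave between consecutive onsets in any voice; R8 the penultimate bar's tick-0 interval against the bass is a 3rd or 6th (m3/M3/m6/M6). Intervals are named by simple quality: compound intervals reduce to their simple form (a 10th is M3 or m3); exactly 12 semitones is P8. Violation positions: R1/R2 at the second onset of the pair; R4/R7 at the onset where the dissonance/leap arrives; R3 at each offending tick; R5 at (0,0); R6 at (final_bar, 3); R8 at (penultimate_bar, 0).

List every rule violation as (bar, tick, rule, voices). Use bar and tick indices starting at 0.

bar 0: v0=C3 v1=C4 downbeat P8
bar 1: v0=D3 v1=D4 downbeat P8
bar 2: v0=E3 v1=G3 downbeat m3
bar 3: v0=F3 v1=C4 downbeat P5
bar 4: v0=G3 v1=E4 downbeat M6
bar 5: v0=B3 v1=F4 downbeat TT
bar 6: v0=C4 v1=E4 downbeat M3
bar 7: v0=B3 v1=F4 downbeat TT
bar 8: v0=B2 v1=G3 downbeat m6
bar 9: v0=C3 v1=C4 downbeat P8
  -> R1 @ bar 1 tick 0 v(0, 1): C3/C4 P8 -> D3/D4 P8 similar
  -> R2 @ bar 3 tick 0 v(0, 1): E3/G3 m3 -> F3/C4 P5 similar
  -> R4 @ bar 5 tick 0 v(0, 1): B3/F4 TT untreated
  -> R4 @ bar 7 tick 0 v(0, 1): B3/F4 TT untreated
  -> R7 @ bar 8 tick 0 v(1,): F4->G3 leap 10st
  -> R2 @ bar 9 tick 0 v(0, 1): B2/G3 m6 -> C3/C4 P8 similar

(1, 0, R1, (0, 1))
(3, 0, R2, (0, 1))
(5, 0, R4, (0, 1))
(7, 0, R4, (0, 1))
(8, 0, R7, (1,))
(9, 0, R2, (0, 1))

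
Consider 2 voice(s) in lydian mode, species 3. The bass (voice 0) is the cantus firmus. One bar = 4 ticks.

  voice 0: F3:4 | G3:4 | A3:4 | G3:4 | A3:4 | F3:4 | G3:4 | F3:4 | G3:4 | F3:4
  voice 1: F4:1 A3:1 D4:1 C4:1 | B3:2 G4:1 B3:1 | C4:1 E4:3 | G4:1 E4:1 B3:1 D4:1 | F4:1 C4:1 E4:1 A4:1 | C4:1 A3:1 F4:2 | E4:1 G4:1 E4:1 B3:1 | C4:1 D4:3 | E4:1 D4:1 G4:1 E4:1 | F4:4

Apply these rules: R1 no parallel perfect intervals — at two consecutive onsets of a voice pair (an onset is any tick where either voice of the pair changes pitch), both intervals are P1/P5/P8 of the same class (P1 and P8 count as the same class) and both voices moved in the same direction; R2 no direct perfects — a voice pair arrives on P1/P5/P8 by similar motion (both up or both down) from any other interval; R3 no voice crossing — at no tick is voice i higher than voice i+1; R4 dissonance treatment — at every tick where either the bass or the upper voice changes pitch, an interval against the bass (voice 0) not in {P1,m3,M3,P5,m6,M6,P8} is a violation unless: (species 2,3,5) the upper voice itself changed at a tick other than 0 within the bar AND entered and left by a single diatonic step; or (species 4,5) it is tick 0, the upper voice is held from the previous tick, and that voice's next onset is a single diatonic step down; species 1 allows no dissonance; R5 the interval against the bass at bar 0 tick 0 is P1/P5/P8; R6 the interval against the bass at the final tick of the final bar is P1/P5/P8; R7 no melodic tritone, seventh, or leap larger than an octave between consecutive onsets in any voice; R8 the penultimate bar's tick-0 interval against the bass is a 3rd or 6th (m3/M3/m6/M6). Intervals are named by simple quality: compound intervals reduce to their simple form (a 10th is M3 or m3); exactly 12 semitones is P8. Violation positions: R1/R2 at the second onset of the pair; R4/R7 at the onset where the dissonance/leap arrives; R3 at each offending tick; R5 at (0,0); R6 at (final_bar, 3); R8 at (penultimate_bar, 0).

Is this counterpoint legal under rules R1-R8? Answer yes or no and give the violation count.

No (1 violations)

bar 0: v0=F3 v1=F4 (P8)
bar 1: v0=G3 v1=B3 (M3)
bar 2: v0=A3 v1=C4 (m3)
bar 3: v0=G3 v1=G4 (P8)
bar 4: v0=A3 v1=F4 (m6)
bar 5: v0=F3 v1=C4 (P5)
bar 6: v0=G3 v1=E4 (M6)
bar 7: v0=F3 v1=C4 (P5)
bar 8: v0=G3 v1=E4 (M6)
bar 9: v0=F3 v1=F4 (P8)
  R2 @ bar5.0: A3/A4 P8 -> F3/C4 P5 similar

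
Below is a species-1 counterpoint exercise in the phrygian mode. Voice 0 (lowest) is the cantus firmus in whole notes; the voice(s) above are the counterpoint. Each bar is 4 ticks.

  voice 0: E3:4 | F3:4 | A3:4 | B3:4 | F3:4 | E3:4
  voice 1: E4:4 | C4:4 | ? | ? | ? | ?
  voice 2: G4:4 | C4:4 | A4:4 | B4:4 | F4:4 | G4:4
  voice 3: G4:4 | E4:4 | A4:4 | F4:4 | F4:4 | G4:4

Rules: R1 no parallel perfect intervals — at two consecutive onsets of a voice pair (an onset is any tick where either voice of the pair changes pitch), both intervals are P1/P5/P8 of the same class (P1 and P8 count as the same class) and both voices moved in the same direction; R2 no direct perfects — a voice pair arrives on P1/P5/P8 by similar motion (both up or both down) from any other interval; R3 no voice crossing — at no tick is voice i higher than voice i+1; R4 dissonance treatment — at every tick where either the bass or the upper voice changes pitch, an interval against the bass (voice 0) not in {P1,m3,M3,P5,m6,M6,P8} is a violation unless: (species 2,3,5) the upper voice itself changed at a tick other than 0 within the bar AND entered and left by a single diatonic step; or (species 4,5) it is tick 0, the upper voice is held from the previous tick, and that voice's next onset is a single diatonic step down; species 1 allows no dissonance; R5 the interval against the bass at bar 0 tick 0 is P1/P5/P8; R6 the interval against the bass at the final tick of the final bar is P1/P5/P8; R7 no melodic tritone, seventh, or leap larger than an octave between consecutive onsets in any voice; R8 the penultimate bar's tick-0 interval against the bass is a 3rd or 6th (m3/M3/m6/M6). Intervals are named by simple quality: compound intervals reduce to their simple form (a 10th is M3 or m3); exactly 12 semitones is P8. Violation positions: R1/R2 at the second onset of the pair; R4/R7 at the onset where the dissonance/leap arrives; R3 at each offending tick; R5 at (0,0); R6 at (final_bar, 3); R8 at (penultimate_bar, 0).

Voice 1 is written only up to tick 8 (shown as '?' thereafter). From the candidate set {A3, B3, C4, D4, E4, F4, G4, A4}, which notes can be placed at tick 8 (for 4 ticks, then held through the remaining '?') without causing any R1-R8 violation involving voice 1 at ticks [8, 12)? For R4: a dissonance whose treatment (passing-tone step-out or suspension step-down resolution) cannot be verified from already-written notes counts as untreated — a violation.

A3: legal
B3: violates R4
C4: legal
D4: violates R2,R4
E4: violates R1
F4: legal
G4: violates R4
A4: violates R1,R2

{A3, C4, F4}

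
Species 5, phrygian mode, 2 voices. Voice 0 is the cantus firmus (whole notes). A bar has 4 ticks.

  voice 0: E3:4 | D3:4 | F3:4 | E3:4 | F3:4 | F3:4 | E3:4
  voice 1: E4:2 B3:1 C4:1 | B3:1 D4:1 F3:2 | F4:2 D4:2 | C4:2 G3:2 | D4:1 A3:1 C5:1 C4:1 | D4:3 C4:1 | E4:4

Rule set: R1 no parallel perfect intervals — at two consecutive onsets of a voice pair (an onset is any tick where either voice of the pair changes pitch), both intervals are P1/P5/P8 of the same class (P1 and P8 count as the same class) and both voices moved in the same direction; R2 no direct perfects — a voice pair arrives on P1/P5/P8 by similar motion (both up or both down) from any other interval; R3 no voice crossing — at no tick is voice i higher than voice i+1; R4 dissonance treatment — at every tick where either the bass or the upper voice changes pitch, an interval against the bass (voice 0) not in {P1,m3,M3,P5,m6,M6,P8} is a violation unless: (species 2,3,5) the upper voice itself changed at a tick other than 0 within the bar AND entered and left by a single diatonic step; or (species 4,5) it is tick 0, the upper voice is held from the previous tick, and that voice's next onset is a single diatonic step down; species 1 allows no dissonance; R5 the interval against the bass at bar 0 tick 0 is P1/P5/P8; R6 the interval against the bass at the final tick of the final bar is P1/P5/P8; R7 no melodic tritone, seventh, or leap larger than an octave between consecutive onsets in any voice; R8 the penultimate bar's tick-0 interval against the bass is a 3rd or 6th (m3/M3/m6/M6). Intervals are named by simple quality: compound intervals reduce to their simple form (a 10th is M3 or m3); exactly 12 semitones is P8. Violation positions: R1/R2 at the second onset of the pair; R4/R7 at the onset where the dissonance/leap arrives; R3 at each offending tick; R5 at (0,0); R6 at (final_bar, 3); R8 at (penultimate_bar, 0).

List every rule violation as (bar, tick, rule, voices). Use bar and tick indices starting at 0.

bar 0: v0=E3 v1=E4 downbeat P8
bar 1: v0=D3 v1=B3 downbeat M6
bar 2: v0=F3 v1=F4 downbeat P8
bar 3: v0=E3 v1=C4 downbeat m6
bar 4: v0=F3 v1=D4 downbeat M6
bar 5: v0=F3 v1=D4 downbeat M6
bar 6: v0=E3 v1=E4 downbeat P8
  -> R2 @ bar 2 tick 0 v(0, 1): D3/F3 m3 -> F3/F4 P8 similar
  -> R7 @ bar 4 tick 2 v(1,): A3->C5 leap 15st

(2, 0, R2, (0, 1))
(4, 2, R7, (1,))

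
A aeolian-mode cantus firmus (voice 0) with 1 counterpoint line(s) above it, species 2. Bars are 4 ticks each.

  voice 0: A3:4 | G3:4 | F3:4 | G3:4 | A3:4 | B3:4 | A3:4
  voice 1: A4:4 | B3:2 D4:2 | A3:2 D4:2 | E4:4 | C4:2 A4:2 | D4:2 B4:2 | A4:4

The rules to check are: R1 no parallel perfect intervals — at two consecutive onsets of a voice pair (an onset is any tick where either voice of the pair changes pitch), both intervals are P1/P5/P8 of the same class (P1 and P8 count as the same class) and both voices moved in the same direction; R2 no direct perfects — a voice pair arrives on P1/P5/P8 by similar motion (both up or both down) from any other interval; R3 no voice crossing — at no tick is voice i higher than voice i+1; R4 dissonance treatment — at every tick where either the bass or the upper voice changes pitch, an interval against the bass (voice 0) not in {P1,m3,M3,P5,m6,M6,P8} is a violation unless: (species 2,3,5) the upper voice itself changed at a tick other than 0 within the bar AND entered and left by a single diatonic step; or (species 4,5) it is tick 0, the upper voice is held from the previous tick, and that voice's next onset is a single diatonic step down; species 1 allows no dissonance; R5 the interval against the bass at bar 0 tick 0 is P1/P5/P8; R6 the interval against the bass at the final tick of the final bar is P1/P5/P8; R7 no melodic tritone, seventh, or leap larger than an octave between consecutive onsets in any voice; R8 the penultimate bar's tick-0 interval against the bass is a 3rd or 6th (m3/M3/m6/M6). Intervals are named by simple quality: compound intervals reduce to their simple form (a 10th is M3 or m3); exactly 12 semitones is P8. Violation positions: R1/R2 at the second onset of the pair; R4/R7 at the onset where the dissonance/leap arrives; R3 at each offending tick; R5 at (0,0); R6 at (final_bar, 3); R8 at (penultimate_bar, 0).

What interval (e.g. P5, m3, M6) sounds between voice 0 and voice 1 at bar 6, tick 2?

P8

voice 0=A3 voice 1=A4 -> P8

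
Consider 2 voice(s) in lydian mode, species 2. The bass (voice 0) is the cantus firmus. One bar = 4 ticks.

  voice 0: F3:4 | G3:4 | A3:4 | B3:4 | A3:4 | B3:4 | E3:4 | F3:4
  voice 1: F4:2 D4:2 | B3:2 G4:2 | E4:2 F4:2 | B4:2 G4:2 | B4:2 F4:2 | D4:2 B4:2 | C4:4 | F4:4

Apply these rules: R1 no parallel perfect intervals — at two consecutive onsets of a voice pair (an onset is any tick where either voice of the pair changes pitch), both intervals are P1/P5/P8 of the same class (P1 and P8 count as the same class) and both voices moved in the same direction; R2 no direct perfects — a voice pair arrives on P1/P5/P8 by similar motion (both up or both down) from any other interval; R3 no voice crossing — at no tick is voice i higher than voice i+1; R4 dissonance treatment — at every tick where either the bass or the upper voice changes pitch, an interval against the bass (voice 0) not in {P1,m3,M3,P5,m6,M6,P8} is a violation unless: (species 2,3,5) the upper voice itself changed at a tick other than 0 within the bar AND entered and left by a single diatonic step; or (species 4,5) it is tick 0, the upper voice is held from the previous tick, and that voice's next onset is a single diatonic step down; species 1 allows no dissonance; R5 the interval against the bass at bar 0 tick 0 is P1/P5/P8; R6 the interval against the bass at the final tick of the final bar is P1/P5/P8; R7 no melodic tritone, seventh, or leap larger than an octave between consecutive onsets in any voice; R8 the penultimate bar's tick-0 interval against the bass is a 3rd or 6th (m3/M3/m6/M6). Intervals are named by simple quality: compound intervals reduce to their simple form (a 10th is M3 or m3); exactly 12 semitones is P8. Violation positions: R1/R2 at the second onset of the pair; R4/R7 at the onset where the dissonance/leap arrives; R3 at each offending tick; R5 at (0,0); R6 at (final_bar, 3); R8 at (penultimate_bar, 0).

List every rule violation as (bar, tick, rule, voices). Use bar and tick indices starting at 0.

(3, 0, R2, (0, 1))
(3, 0, R7, (1,))
(4, 0, R4, (0, 1))
(4, 2, R7, (1,))
(6, 0, R7, (1,))
(7, 0, R2, (0, 1))

bar 0: v0=F3 v1=F4 downbeat P8
bar 1: v0=G3 v1=B3 downbeat M3
bar 2: v0=A3 v1=E4 downbeat P5
bar 3: v0=B3 v1=B4 downbeat P8
bar 4: v0=A3 v1=B4 downbeat M2
bar 5: v0=B3 v1=D4 downbeat m3
bar 6: v0=E3 v1=C4 downbeat m6
bar 7: v0=F3 v1=F4 downbeat P8
  -> R2 @ bar 3 tick 0 v(0, 1): A3/F4 m6 -> B3/B4 P8 similar
  -> R7 @ bar 3 tick 0 v(1,): F4->B4 leap 6st
  -> R4 @ bar 4 tick 0 v(0, 1): A3/B4 M2 untreated
  -> R7 @ bar 4 tick 2 v(1,): B4->F4 leap 6st
  -> R7 @ bar 6 tick 0 v(1,): B4->C4 leap 11st
  -> R2 @ bar 7 tick 0 v(0, 1): E3/C4 m6 -> F3/F4 P8 similar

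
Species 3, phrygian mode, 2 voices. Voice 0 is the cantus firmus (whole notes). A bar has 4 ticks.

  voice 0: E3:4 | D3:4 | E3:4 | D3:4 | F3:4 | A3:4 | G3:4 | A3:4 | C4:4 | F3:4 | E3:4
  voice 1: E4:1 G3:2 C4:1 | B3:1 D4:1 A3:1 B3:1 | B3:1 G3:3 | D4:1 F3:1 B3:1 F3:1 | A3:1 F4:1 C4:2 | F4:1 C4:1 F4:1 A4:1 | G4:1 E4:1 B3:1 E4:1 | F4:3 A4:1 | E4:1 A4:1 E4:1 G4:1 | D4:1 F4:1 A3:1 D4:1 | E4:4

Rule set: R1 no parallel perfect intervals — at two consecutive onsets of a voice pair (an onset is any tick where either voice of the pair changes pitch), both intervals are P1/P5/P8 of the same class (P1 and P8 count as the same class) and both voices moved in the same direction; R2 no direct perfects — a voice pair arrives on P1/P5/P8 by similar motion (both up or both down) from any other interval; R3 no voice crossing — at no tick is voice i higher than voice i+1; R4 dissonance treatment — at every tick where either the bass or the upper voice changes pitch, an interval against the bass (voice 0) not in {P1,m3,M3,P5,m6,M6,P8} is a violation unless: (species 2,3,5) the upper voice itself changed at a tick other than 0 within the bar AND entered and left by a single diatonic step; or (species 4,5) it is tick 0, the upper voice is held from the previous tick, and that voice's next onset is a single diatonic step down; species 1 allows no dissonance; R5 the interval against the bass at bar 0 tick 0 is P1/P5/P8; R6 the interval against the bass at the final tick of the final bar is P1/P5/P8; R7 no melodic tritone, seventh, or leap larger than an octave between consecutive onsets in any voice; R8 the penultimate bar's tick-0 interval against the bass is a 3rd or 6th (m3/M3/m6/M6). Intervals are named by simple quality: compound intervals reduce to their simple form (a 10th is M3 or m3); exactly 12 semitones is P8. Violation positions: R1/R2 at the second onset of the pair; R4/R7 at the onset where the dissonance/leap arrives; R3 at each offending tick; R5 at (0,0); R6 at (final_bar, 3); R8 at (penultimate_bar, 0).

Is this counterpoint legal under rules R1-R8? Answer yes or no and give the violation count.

bar 0: v0=E3 v1=E4 (P8)
bar 1: v0=D3 v1=B3 (M6)
bar 2: v0=E3 v1=B3 (P5)
bar 3: v0=D3 v1=D4 (P8)
bar 4: v0=F3 v1=A3 (M3)
bar 5: v0=A3 v1=F4 (m6)
bar 6: v0=G3 v1=G4 (P8)
bar 7: v0=A3 v1=F4 (m6)
bar 8: v0=C4 v1=E4 (M3)
bar 9: v0=F3 v1=D4 (M6)
bar 10: v0=E3 v1=E4 (P8)
  R7 @ bar3.2: F3->B3 leap 6st
  R7 @ bar3.3: B3->F3 leap 6st
  R1 @ bar6.0: A3/A4 P8 -> G3/G4 P8 similar

No (3 violations)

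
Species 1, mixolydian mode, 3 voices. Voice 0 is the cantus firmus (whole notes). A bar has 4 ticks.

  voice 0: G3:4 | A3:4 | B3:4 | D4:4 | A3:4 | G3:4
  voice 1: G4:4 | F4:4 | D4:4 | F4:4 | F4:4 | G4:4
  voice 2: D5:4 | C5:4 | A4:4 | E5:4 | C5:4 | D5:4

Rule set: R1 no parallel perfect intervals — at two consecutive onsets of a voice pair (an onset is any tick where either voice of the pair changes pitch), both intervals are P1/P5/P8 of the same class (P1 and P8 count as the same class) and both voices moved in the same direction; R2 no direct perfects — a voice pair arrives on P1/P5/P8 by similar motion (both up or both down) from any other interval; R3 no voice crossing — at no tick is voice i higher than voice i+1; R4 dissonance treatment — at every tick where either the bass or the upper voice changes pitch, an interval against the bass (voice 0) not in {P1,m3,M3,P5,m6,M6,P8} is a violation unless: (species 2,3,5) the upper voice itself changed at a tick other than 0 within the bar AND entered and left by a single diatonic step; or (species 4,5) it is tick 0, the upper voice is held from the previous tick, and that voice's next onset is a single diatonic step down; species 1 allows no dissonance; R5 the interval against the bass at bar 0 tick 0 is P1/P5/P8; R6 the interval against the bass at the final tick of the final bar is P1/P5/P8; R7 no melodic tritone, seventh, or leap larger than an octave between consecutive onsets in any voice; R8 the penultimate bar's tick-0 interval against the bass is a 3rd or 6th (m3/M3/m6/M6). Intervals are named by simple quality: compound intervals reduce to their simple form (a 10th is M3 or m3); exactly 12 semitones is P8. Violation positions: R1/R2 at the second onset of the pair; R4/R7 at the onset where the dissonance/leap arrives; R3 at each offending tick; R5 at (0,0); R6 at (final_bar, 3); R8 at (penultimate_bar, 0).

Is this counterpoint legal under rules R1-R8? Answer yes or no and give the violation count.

bar 0: v0=G3 v1=G4 v2=D5 (P5)
bar 1: v0=A3 v1=F4 v2=C5 (m3)
bar 2: v0=B3 v1=D4 v2=A4 (m7)
bar 3: v0=D4 v1=F4 v2=E5 (M2)
bar 4: v0=A3 v1=F4 v2=C5 (m3)
bar 5: v0=G3 v1=G4 v2=D5 (P5)
  R1 @ bar1.0: G4/D5 P5 -> F4/C5 P5 similar
  R1 @ bar2.0: F4/C5 P5 -> D4/A4 P5 similar
  R4 @ bar2.0: B3/A4 m7 untreated
  R4 @ bar3.0: D4/E5 M2 untreated
  R1 @ bar5.0: F4/C5 P5 -> G4/D5 P5 similar

No (5 violations)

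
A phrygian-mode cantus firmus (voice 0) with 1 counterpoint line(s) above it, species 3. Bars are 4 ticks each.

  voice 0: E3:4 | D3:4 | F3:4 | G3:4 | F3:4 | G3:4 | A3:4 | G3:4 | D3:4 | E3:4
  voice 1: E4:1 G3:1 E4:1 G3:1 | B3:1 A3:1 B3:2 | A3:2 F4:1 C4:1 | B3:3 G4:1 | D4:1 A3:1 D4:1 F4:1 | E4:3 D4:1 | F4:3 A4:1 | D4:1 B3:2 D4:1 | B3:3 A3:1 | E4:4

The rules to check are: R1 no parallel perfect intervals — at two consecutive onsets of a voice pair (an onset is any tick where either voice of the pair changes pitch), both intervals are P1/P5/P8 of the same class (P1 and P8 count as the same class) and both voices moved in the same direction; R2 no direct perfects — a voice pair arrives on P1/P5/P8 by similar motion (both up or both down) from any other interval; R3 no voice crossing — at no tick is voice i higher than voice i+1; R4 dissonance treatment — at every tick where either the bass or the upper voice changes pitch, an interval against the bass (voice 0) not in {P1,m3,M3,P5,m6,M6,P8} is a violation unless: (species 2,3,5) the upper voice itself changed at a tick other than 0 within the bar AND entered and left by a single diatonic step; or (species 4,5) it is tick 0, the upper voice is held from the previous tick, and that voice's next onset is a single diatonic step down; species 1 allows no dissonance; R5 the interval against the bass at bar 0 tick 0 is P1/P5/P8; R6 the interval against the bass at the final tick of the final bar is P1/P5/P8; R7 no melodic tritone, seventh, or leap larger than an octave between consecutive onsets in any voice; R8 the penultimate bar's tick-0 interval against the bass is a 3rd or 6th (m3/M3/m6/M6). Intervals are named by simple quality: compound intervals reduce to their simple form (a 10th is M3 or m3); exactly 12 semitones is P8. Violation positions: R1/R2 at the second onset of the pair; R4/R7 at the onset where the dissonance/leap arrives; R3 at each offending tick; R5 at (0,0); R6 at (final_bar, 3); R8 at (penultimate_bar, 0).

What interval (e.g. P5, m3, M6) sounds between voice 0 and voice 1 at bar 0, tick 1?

m3

voice 0=E3 voice 1=G3 -> m3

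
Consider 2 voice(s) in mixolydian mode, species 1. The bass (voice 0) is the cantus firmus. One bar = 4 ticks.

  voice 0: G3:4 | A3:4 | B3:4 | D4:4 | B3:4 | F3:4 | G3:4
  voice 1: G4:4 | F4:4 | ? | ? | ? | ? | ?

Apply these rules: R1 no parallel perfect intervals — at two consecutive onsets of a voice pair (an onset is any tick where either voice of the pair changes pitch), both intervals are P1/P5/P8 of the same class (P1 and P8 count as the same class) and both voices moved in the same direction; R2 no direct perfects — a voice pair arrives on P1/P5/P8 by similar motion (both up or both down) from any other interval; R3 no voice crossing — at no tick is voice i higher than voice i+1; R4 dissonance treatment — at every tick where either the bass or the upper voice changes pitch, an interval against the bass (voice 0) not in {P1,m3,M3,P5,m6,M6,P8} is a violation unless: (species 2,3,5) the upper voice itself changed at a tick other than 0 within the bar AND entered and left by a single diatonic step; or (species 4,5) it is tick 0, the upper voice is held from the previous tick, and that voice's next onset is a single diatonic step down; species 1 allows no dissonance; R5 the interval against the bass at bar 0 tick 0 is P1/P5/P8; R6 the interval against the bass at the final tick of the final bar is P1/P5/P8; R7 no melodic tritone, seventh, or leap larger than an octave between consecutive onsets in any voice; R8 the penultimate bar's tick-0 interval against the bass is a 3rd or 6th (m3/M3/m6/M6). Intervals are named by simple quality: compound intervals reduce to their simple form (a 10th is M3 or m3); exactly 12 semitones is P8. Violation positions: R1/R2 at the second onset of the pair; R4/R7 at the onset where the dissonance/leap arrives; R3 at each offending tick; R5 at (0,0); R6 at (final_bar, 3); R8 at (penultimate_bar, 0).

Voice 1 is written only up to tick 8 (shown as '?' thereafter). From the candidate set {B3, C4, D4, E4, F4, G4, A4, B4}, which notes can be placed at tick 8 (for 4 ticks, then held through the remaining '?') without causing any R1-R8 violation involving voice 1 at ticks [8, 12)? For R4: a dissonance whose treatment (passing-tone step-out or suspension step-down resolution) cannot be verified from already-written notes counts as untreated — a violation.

B3: violates R7
C4: violates R4
D4: legal
E4: violates R4
F4: violates R4
G4: legal
A4: violates R4
B4: violates R2,R7

{D4, G4}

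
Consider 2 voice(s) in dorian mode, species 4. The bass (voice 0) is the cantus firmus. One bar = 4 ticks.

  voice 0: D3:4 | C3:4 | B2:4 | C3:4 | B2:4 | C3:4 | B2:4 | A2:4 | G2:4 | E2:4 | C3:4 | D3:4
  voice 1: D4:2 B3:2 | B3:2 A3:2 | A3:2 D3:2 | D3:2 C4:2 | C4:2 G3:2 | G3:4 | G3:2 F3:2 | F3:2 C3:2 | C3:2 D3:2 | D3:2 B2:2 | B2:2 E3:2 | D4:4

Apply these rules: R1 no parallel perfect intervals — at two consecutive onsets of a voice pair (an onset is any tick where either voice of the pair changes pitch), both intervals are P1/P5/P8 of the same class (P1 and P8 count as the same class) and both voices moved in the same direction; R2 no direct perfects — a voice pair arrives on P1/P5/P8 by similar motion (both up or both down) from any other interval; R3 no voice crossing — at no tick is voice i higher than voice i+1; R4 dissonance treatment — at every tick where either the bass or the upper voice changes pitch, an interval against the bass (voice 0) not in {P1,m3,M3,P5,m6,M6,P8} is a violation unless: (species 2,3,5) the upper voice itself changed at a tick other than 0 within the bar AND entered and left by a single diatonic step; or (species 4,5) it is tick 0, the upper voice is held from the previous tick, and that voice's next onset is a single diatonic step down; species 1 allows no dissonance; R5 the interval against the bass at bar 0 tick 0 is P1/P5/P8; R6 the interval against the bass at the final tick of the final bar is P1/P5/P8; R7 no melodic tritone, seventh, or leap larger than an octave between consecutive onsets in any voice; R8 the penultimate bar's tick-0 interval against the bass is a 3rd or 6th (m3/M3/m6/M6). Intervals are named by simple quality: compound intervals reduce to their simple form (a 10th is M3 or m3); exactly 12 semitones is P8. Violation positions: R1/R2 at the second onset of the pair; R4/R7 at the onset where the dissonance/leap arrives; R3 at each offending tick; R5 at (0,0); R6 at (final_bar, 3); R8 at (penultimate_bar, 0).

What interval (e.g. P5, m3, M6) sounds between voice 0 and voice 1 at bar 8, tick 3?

P5

voice 0=G2 voice 1=D3 -> P5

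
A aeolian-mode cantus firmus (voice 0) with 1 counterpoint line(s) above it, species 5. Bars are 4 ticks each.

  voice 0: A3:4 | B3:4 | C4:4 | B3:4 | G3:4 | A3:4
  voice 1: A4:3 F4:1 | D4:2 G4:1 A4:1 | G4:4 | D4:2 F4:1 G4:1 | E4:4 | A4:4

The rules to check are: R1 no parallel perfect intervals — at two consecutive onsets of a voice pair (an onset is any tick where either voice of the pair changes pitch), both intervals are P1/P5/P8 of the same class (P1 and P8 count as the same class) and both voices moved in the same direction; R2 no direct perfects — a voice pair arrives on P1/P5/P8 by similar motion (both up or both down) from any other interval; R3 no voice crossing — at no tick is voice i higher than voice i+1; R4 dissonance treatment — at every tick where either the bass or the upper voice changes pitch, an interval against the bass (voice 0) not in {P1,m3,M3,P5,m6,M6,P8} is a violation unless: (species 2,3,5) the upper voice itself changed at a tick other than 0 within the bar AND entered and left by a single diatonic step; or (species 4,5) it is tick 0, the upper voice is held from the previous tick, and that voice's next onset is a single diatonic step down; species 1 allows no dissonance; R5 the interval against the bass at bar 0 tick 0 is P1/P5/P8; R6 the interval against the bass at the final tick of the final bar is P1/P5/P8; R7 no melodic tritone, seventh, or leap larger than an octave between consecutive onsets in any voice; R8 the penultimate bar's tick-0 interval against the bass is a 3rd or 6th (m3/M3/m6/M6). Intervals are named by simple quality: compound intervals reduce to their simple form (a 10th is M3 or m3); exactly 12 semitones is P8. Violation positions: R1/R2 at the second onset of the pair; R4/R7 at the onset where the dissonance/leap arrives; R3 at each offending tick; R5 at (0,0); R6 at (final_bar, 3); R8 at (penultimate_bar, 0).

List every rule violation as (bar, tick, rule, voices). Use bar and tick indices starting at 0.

(3, 2, R4, (0, 1))
(5, 0, R2, (0, 1))

bar 0: v0=A3 v1=A4 downbeat P8
bar 1: v0=B3 v1=D4 downbeat m3
bar 2: v0=C4 v1=G4 downbeat P5
bar 3: v0=B3 v1=D4 downbeat m3
bar 4: v0=G3 v1=E4 downbeat M6
bar 5: v0=A3 v1=A4 downbeat P8
  -> R4 @ bar 3 tick 2 v(0, 1): B3/F4 TT untreated
  -> R2 @ bar 5 tick 0 v(0, 1): G3/E4 M6 -> A3/A4 P8 similar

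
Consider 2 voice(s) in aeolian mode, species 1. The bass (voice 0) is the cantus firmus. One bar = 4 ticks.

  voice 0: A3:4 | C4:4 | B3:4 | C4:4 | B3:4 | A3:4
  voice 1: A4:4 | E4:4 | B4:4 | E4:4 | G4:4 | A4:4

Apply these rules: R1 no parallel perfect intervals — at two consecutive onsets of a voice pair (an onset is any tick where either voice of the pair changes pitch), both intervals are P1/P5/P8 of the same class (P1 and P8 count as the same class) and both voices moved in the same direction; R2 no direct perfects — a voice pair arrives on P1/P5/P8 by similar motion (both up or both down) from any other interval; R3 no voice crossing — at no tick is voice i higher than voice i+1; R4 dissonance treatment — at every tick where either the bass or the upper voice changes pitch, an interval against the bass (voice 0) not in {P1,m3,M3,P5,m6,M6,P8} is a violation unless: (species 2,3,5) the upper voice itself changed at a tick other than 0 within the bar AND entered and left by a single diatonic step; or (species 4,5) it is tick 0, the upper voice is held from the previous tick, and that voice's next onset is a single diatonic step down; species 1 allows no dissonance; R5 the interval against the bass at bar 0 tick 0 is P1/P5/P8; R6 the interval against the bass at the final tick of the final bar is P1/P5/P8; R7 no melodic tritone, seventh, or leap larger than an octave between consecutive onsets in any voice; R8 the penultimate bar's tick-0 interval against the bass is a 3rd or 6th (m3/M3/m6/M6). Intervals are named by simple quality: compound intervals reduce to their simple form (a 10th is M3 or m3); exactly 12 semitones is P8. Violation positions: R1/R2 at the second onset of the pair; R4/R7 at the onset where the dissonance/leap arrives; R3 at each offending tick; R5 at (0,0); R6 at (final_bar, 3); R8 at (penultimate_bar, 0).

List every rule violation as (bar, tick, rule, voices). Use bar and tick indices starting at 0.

No violations across 6 bars (A3..A3 vs A4..A4).

bar 0: v0=A3 v1=A4 downbeat P8
bar 1: v0=C4 v1=E4 downbeat M3
bar 2: v0=B3 v1=B4 downbeat P8
bar 3: v0=C4 v1=E4 downbeat M3
bar 4: v0=B3 v1=G4 downbeat m6
bar 5: v0=A3 v1=A4 downbeat P8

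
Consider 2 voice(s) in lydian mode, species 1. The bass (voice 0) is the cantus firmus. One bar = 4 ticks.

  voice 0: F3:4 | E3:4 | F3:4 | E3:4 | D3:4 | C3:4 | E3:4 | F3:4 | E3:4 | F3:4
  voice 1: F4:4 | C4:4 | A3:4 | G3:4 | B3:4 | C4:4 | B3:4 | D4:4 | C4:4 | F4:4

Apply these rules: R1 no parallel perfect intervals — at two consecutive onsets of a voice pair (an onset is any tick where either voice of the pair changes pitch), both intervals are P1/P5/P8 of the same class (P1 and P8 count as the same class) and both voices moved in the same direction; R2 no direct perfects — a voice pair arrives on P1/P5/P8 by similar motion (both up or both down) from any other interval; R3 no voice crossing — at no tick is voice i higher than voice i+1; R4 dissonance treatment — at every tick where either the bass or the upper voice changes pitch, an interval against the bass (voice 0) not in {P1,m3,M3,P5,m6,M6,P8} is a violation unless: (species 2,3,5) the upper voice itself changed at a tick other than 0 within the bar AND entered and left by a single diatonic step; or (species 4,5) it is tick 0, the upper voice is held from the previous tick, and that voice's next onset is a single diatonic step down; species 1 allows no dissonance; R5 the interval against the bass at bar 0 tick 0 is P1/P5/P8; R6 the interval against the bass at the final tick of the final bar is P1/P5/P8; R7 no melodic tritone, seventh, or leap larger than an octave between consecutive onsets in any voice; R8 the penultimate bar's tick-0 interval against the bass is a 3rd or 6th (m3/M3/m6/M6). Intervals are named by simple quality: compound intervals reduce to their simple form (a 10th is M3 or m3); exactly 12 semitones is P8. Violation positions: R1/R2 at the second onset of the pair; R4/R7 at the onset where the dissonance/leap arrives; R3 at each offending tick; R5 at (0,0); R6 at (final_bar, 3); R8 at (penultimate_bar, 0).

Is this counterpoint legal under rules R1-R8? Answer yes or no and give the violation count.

No (1 violations)

bar 0: v0=F3 v1=F4 (P8)
bar 1: v0=E3 v1=C4 (m6)
bar 2: v0=F3 v1=A3 (M3)
bar 3: v0=E3 v1=G3 (m3)
bar 4: v0=D3 v1=B3 (M6)
bar 5: v0=C3 v1=C4 (P8)
bar 6: v0=E3 v1=B3 (P5)
bar 7: v0=F3 v1=D4 (M6)
bar 8: v0=E3 v1=C4 (m6)
bar 9: v0=F3 v1=F4 (P8)
  R2 @ bar9.0: E3/C4 m6 -> F3/F4 P8 similar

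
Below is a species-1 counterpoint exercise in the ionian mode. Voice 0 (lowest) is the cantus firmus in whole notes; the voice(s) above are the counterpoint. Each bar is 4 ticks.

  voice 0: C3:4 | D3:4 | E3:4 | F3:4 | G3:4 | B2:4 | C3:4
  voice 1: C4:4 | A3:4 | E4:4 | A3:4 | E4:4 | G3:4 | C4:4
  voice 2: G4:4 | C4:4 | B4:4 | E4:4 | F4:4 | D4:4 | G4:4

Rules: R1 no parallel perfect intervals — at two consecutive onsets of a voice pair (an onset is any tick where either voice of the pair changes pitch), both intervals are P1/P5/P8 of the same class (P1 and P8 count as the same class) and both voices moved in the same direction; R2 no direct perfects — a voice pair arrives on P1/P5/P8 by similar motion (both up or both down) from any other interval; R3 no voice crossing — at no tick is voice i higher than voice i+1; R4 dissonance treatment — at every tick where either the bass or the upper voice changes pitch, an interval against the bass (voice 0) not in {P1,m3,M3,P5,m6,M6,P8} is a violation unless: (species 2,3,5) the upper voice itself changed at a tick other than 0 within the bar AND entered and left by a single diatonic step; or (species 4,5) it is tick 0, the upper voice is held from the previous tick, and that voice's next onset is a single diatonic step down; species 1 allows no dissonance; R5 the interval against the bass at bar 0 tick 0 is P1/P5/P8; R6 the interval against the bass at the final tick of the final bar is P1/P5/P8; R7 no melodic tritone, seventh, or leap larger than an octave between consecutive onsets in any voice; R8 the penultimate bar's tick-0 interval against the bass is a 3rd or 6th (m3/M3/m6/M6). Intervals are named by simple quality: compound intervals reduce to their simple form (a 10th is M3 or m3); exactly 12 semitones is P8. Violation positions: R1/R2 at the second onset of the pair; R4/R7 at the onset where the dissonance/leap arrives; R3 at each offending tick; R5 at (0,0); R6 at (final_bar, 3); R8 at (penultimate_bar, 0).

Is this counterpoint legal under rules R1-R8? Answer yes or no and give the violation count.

bar 0: v0=C3 v1=C4 v2=G4 (P5)
bar 1: v0=D3 v1=A3 v2=C4 (m7)
bar 2: v0=E3 v1=E4 v2=B4 (P5)
bar 3: v0=F3 v1=A3 v2=E4 (M7)
bar 4: v0=G3 v1=E4 v2=F4 (m7)
bar 5: v0=B2 v1=G3 v2=D4 (m3)
bar 6: v0=C3 v1=C4 v2=G4 (P5)
  R4 @ bar1.0: D3/C4 m7 untreated
  R2 @ bar2.0: D3/A3 P5 -> E3/E4 P8 similar
  R2 @ bar2.0: D3/C4 m7 -> E3/B4 P5 similar
  R2 @ bar2.0: A3/C4 m3 -> E4/B4 P5 similar
  R7 @ bar2.0: C4->B4 leap 11st
  R1 @ bar3.0: E4/B4 P5 -> A3/E4 P5 similar
  R4 @ bar3.0: F3/E4 M7 untreated
  R4 @ bar4.0: G3/F4 m7 untreated
  R2 @ bar5.0: E4/F4 m2 -> G3/D4 P5 similar
  R1 @ bar6.0: G3/D4 P5 -> C4/G4 P5 similar
  R2 @ bar6.0: B2/G3 m6 -> C3/C4 P8 similar
  R2 @ bar6.0: B2/D4 m3 -> C3/G4 P5 similar

No (12 violations)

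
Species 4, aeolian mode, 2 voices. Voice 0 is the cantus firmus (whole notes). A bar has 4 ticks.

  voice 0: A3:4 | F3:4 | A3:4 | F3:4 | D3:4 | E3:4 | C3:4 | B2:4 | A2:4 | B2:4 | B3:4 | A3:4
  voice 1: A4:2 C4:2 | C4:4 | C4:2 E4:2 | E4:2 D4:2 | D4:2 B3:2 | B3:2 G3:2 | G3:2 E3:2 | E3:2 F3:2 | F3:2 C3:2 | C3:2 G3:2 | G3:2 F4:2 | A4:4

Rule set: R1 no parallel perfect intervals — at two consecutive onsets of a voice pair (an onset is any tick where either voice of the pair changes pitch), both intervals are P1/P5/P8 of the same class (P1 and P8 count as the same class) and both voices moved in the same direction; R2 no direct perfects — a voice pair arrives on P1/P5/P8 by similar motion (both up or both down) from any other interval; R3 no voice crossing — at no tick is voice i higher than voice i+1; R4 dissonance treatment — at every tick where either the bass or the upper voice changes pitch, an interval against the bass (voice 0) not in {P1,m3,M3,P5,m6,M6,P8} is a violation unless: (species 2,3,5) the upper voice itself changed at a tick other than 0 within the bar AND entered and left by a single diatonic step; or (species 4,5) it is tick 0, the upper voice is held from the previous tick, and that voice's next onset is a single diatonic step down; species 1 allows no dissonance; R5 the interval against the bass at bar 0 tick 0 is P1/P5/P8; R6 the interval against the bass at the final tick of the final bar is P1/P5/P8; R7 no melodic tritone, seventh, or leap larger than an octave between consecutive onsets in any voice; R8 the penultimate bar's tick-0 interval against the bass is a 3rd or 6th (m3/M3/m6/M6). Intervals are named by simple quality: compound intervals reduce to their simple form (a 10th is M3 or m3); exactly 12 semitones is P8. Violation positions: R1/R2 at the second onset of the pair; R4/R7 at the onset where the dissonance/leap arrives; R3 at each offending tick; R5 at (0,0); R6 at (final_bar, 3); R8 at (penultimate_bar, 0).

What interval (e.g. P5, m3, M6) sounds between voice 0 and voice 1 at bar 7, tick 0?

P4

voice 0=B2 voice 1=E3 -> P4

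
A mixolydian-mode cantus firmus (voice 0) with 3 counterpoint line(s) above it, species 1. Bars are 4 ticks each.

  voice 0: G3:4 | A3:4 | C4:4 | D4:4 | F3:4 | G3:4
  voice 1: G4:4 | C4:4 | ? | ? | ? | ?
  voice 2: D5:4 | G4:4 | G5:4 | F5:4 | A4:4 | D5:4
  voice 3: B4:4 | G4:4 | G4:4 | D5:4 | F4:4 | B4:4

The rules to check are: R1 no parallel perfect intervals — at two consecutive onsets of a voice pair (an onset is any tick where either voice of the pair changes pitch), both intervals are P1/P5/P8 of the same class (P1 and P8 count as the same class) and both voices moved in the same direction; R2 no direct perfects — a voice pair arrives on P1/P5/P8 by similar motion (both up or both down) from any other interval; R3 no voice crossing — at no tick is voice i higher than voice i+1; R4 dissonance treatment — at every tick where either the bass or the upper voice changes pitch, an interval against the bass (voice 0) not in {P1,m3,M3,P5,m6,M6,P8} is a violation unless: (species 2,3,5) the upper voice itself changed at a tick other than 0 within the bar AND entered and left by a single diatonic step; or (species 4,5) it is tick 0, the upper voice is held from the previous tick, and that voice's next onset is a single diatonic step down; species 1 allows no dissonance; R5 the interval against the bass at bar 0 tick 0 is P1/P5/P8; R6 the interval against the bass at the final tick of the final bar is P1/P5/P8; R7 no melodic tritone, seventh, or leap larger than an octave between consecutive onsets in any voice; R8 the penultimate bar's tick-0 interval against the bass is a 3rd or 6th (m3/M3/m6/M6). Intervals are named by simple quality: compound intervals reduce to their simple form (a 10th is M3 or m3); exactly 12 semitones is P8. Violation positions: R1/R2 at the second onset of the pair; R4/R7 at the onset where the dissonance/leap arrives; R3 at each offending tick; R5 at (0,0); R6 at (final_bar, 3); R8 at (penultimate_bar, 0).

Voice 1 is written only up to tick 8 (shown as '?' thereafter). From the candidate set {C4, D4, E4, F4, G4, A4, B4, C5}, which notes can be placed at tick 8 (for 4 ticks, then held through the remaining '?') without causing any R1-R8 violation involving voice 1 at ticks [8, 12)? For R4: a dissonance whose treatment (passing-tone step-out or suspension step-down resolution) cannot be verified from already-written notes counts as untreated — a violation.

{A4, C4, E4}

C4: legal
D4: violates R4
E4: legal
F4: violates R4
G4: violates R2
A4: legal
B4: violates R4,R7
C5: violates R1,R2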